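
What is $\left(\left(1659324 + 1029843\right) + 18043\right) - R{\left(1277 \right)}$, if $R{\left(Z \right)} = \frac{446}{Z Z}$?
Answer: $\frac{4414725855644}{1630729} \approx 2.7072 \cdot 10^{6}$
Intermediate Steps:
$R{\left(Z \right)} = \frac{446}{Z^{2}}$
$\left(\left(1659324 + 1029843\right) + 18043\right) - R{\left(1277 \right)} = \left(\left(1659324 + 1029843\right) + 18043\right) - \frac{446}{1630729} = \left(2689167 + 18043\right) - 446 \cdot \frac{1}{1630729} = 2707210 - \frac{446}{1630729} = \frac{4414725855644}{1630729}$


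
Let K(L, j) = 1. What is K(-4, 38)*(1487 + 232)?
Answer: 1719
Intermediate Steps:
K(-4, 38)*(1487 + 232) = 1*(1487 + 232) = 1*1719 = 1719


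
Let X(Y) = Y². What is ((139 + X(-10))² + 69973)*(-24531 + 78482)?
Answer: 6856848394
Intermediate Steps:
((139 + X(-10))² + 69973)*(-24531 + 78482) = ((139 + (-10)²)² + 69973)*(-24531 + 78482) = ((139 + 100)² + 69973)*53951 = (239² + 69973)*53951 = (57121 + 69973)*53951 = 127094*53951 = 6856848394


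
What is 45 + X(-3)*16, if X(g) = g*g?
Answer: 189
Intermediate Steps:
X(g) = g²
45 + X(-3)*16 = 45 + (-3)²*16 = 45 + 9*16 = 45 + 144 = 189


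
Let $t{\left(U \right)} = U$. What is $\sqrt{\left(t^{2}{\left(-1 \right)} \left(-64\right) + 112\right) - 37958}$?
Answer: $i \sqrt{37910} \approx 194.7 i$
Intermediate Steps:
$\sqrt{\left(t^{2}{\left(-1 \right)} \left(-64\right) + 112\right) - 37958} = \sqrt{\left(\left(-1\right)^{2} \left(-64\right) + 112\right) - 37958} = \sqrt{\left(1 \left(-64\right) + 112\right) - 37958} = \sqrt{\left(-64 + 112\right) - 37958} = \sqrt{48 - 37958} = \sqrt{-37910} = i \sqrt{37910}$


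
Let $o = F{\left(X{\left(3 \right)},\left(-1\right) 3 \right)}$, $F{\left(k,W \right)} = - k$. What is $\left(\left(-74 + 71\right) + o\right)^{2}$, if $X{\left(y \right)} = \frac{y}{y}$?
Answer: $16$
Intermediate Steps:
$X{\left(y \right)} = 1$
$o = -1$ ($o = \left(-1\right) 1 = -1$)
$\left(\left(-74 + 71\right) + o\right)^{2} = \left(\left(-74 + 71\right) - 1\right)^{2} = \left(-3 - 1\right)^{2} = \left(-4\right)^{2} = 16$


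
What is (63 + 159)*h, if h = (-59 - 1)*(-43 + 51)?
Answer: -106560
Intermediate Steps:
h = -480 (h = -60*8 = -480)
(63 + 159)*h = (63 + 159)*(-480) = 222*(-480) = -106560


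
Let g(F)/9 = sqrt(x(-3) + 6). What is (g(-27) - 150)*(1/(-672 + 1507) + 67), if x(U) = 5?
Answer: -1678380/167 + 503514*sqrt(11)/835 ≈ -8050.2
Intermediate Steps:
g(F) = 9*sqrt(11) (g(F) = 9*sqrt(5 + 6) = 9*sqrt(11))
(g(-27) - 150)*(1/(-672 + 1507) + 67) = (9*sqrt(11) - 150)*(1/(-672 + 1507) + 67) = (-150 + 9*sqrt(11))*(1/835 + 67) = (-150 + 9*sqrt(11))*(55946/835) = -1678380/167 + 503514*sqrt(11)/835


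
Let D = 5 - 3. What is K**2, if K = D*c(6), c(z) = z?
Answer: 144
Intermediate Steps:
D = 2
K = 12 (K = 2*6 = 12)
K**2 = 12**2 = 144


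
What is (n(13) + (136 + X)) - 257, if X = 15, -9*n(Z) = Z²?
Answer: -1123/9 ≈ -124.78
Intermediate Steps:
n(Z) = -Z²/9
(n(13) + (136 + X)) - 257 = (-⅑*13² + (136 + 15)) - 257 = (-⅑*169 + 151) - 257 = (-169/9 + 151) - 257 = 1190/9 - 257 = -1123/9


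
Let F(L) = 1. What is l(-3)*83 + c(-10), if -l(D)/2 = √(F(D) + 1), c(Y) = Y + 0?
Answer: -10 - 166*√2 ≈ -244.76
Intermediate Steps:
c(Y) = Y
l(D) = -2*√2 (l(D) = -2*√(1 + 1) = -2*√2)
l(-3)*83 + c(-10) = -2*√2*83 - 10 = -166*√2 - 10 = -10 - 166*√2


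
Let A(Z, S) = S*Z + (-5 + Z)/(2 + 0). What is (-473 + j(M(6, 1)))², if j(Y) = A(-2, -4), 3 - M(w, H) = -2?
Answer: 877969/4 ≈ 2.1949e+5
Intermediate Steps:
M(w, H) = 5 (M(w, H) = 3 - 1*(-2) = 3 + 2 = 5)
A(Z, S) = -5/2 + Z/2 + S*Z (A(Z, S) = S*Z + (-5 + Z)/2 = S*Z + (-5 + Z)*(½) = S*Z + (-5/2 + Z/2) = -5/2 + Z/2 + S*Z)
j(Y) = 9/2 (j(Y) = -5/2 + (½)*(-2) - 4*(-2) = -5/2 - 1 + 8 = 9/2)
(-473 + j(M(6, 1)))² = (-473 + 9/2)² = (-937/2)² = 877969/4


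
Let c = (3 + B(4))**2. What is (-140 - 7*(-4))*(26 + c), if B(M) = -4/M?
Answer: -3360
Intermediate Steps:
c = 4 (c = (3 - 4/4)**2 = (3 - 4*1/4)**2 = (3 - 1)**2 = 2**2 = 4)
(-140 - 7*(-4))*(26 + c) = (-140 - 7*(-4))*(26 + 4) = (-140 + 28)*30 = -112*30 = -3360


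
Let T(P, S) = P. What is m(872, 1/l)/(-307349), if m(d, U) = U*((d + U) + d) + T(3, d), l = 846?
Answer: -3622573/219974596884 ≈ -1.6468e-5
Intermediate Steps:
m(d, U) = 3 + U*(U + 2*d) (m(d, U) = U*((d + U) + d) + 3 = U*((U + d) + d) + 3 = U*(U + 2*d) + 3 = 3 + U*(U + 2*d))
m(872, 1/l)/(-307349) = (3 + (1/846)² + 2*872/846)/(-307349) = (3 + (1/846)² + 2*(1/846)*872)*(-1/307349) = (3 + 1/715716 + 872/423)*(-1/307349) = (3622573/715716)*(-1/307349) = -3622573/219974596884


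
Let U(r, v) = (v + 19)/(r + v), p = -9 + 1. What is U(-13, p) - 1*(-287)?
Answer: 6016/21 ≈ 286.48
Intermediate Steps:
p = -8
U(r, v) = (19 + v)/(r + v)
U(-13, p) - 1*(-287) = (19 - 8)/(-13 - 8) - 1*(-287) = 11/(-21) + 287 = -1/21*11 + 287 = -11/21 + 287 = 6016/21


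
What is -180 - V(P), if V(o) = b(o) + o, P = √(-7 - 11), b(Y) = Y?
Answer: -180 - 6*I*√2 ≈ -180.0 - 8.4853*I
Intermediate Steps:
P = 3*I*√2 (P = √(-18) = 3*I*√2 ≈ 4.2426*I)
V(o) = 2*o (V(o) = o + o = 2*o)
-180 - V(P) = -180 - 2*3*I*√2 = -180 - 6*I*√2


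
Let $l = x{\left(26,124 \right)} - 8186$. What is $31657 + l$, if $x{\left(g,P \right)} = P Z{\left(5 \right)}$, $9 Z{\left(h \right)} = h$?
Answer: $\frac{211859}{9} \approx 23540.0$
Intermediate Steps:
$Z{\left(h \right)} = \frac{h}{9}$
$x{\left(g,P \right)} = \frac{5 P}{9}$ ($x{\left(g,P \right)} = P \frac{1}{9} \cdot 5 = P \frac{5}{9} = \frac{5 P}{9}$)
$l = - \frac{73054}{9}$ ($l = \frac{5}{9} \cdot 124 - 8186 = \frac{620}{9} - 8186 = - \frac{73054}{9} \approx -8117.1$)
$31657 + l = 31657 - \frac{73054}{9} = \frac{211859}{9}$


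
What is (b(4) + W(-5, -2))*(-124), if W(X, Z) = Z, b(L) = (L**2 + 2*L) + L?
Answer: -3224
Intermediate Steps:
b(L) = L**2 + 3*L
(b(4) + W(-5, -2))*(-124) = (4*(3 + 4) - 2)*(-124) = (4*7 - 2)*(-124) = (28 - 2)*(-124) = 26*(-124) = -3224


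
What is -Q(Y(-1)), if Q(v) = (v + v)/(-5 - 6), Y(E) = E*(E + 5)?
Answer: -8/11 ≈ -0.72727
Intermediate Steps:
Y(E) = E*(5 + E)
Q(v) = -2*v/11 (Q(v) = (2*v)/(-11) = (2*v)*(-1/11) = -2*v/11)
-Q(Y(-1)) = -(-2)*(-(5 - 1))/11 = -(-2)*(-1*4)/11 = -(-2)*(-4)/11 = -1*8/11 = -8/11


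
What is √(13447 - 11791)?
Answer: 6*√46 ≈ 40.694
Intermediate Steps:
√(13447 - 11791) = √1656 = 6*√46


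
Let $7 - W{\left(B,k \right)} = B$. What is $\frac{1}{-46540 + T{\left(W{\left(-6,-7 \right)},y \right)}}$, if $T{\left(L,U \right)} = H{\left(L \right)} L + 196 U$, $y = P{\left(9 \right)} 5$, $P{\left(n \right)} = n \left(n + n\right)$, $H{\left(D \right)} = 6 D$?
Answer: $\frac{1}{113234} \approx 8.8313 \cdot 10^{-6}$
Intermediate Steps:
$P{\left(n \right)} = 2 n^{2}$ ($P{\left(n \right)} = n 2 n = 2 n^{2}$)
$W{\left(B,k \right)} = 7 - B$
$y = 810$ ($y = 2 \cdot 9^{2} \cdot 5 = 2 \cdot 81 \cdot 5 = 162 \cdot 5 = 810$)
$T{\left(L,U \right)} = 6 L^{2} + 196 U$ ($T{\left(L,U \right)} = 6 L L + 196 U = 6 L^{2} + 196 U$)
$\frac{1}{-46540 + T{\left(W{\left(-6,-7 \right)},y \right)}} = \frac{1}{-46540 + \left(6 \left(7 - -6\right)^{2} + 196 \cdot 810\right)} = \frac{1}{-46540 + \left(6 \left(7 + 6\right)^{2} + 158760\right)} = \frac{1}{-46540 + \left(6 \cdot 13^{2} + 158760\right)} = \frac{1}{-46540 + \left(6 \cdot 169 + 158760\right)} = \frac{1}{-46540 + \left(1014 + 158760\right)} = \frac{1}{-46540 + 159774} = \frac{1}{113234}$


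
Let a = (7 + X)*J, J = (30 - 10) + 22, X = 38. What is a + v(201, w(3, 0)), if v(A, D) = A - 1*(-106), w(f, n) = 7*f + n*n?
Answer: 2197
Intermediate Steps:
w(f, n) = n² + 7*f (w(f, n) = 7*f + n² = n² + 7*f)
v(A, D) = 106 + A (v(A, D) = A + 106 = 106 + A)
J = 42 (J = 20 + 22 = 42)
a = 1890 (a = (7 + 38)*42 = 45*42 = 1890)
a + v(201, w(3, 0)) = 1890 + (106 + 201) = 1890 + 307 = 2197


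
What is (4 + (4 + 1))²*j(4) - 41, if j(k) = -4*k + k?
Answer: -1013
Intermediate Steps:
j(k) = -3*k
(4 + (4 + 1))²*j(4) - 41 = (4 + (4 + 1))²*(-3*4) - 41 = (4 + 5)²*(-12) - 41 = 9²*(-12) - 41 = 81*(-12) - 41 = -972 - 41 = -1013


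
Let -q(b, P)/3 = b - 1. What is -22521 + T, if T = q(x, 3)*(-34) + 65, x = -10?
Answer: -23578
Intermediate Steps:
q(b, P) = 3 - 3*b (q(b, P) = -3*(b - 1) = -3*(-1 + b) = 3 - 3*b)
T = -1057 (T = (3 - 3*(-10))*(-34) + 65 = (3 + 30)*(-34) + 65 = 33*(-34) + 65 = -1122 + 65 = -1057)
-22521 + T = -22521 - 1057 = -23578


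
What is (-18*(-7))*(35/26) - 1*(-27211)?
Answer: 355948/13 ≈ 27381.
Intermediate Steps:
(-18*(-7))*(35/26) - 1*(-27211) = 126*(35*(1/26)) + 27211 = 126*(35/26) + 27211 = 2205/13 + 27211 = 355948/13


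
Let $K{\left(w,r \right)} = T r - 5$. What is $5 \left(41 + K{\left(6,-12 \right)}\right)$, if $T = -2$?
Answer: $300$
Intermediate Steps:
$K{\left(w,r \right)} = -5 - 2 r$ ($K{\left(w,r \right)} = - 2 r - 5 = -5 - 2 r$)
$5 \left(41 + K{\left(6,-12 \right)}\right) = 5 \left(41 - -19\right) = 5 \left(41 + \left(-5 + 24\right)\right) = 5 \left(41 + 19\right) = 5 \cdot 60 = 300$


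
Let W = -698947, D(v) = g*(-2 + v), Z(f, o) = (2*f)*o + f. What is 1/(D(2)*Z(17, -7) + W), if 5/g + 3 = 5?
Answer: -1/698947 ≈ -1.4307e-6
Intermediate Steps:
g = 5/2 (g = 5/(-3 + 5) = 5/2 ≈ 2.5000)
Z(f, o) = f + 2*f*o (Z(f, o) = 2*f*o + f = f + 2*f*o)
D(v) = -5 + 5*v/2 (D(v) = 5*(-2 + v)/2 = -5 + 5*v/2)
1/(D(2)*Z(17, -7) + W) = 1/((-5 + (5/2)*2)*(17*(1 + 2*(-7))) - 698947) = 1/((-5 + 5)*(17*(1 - 14)) - 698947) = 1/(0*(17*(-13)) - 698947) = 1/(0*(-221) - 698947) = 1/(0 - 698947) = 1/(-698947) = -1/698947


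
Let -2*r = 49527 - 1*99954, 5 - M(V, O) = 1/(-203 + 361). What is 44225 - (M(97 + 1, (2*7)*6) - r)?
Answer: 5485247/79 ≈ 69434.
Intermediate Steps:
M(V, O) = 789/158 (M(V, O) = 5 - 1/(-203 + 361) = 5 - 1/158 = 789/158)
r = 50427/2 (r = -(49527 - 1*99954)/2 = -(49527 - 99954)/2 = -1/2*(-50427) = 50427/2 ≈ 25214.)
44225 - (M(97 + 1, (2*7)*6) - r) = 44225 - (789/158 - 1*50427/2) = 44225 - (789/158 - 50427/2) = 44225 - 1*(-1991472/79) = 44225 + 1991472/79 = 5485247/79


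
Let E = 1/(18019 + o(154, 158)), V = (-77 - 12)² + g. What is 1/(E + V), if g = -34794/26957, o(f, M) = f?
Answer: 489889561/3879782928276 ≈ 0.00012627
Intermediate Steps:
g = -34794/26957 (g = -34794*1/26957 = -34794/26957 ≈ -1.2907)
V = 213491603/26957 (V = (-77 - 12)² - 34794/26957 = (-89)² - 34794/26957 = 7921 - 34794/26957 = 213491603/26957 ≈ 7919.7)
E = 1/18173 (E = 1/(18019 + 154) = 1/18173 ≈ 5.5027e-5)
1/(E + V) = 1/(1/18173 + 213491603/26957) = 1/(3879782928276/489889561) = 489889561/3879782928276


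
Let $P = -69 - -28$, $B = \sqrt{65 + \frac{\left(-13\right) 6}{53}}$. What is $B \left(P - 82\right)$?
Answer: $- \frac{123 \sqrt{178451}}{53} \approx -980.37$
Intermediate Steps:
$B = \frac{\sqrt{178451}}{53}$ ($B = \sqrt{65 - \frac{78}{53}} = \sqrt{\frac{3367}{53}} = \frac{\sqrt{178451}}{53} \approx 7.9705$)
$P = -41$ ($P = -69 + 28 = -41$)
$B \left(P - 82\right) = \frac{\sqrt{178451}}{53} \left(-41 - 82\right) = \frac{\sqrt{178451}}{53} \left(-123\right) = - \frac{123 \sqrt{178451}}{53}$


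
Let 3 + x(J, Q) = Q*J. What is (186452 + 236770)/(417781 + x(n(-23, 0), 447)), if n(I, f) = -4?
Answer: 211611/207995 ≈ 1.0174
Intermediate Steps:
x(J, Q) = -3 + J*Q (x(J, Q) = -3 + Q*J = -3 + J*Q)
(186452 + 236770)/(417781 + x(n(-23, 0), 447)) = (186452 + 236770)/(417781 + (-3 - 4*447)) = 423222/(417781 + (-3 - 1788)) = 423222/(417781 - 1791) = 423222/415990 = 423222*(1/415990) = 211611/207995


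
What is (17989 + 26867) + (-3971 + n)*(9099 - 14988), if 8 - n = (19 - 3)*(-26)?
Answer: 20933139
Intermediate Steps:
n = 424 (n = 8 - (19 - 3)*(-26) = 8 - 16*(-26) = 8 - 1*(-416) = 8 + 416 = 424)
(17989 + 26867) + (-3971 + n)*(9099 - 14988) = (17989 + 26867) + (-3971 + 424)*(9099 - 14988) = 44856 - 3547*(-5889) = 44856 + 20888283 = 20933139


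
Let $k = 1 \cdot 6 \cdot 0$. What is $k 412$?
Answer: $0$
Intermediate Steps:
$k = 0$ ($k = 6 \cdot 0 = 0$)
$k 412 = 0 \cdot 412 = 0$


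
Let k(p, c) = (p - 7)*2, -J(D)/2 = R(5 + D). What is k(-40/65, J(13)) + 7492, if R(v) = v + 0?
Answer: 97198/13 ≈ 7476.8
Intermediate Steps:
R(v) = v
J(D) = -10 - 2*D (J(D) = -2*(5 + D) = -10 - 2*D)
k(p, c) = -14 + 2*p (k(p, c) = (-7 + p)*2 = -14 + 2*p)
k(-40/65, J(13)) + 7492 = (-14 + 2*(-40/65)) + 7492 = (-14 + 2*(-40*1/65)) + 7492 = (-14 + 2*(-8/13)) + 7492 = (-14 - 16/13) + 7492 = -198/13 + 7492 = 97198/13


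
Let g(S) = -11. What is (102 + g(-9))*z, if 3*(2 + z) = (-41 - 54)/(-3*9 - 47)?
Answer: -31759/222 ≈ -143.06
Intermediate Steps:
z = -349/222 (z = -2 + ((-41 - 54)/(-3*9 - 47))/3 = -2 + (-95/(-27 - 47))/3 = -2 + (-95/(-74))/3 = -2 + (-95*(-1/74))/3 = -2 + (⅓)*(95/74) = -2 + 95/222 = -349/222 ≈ -1.5721)
(102 + g(-9))*z = (102 - 11)*(-349/222) = 91*(-349/222) = -31759/222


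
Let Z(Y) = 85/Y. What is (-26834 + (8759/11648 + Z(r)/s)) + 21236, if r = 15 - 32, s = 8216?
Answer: -5150543415/920192 ≈ -5597.3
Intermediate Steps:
r = -17
(-26834 + (8759/11648 + Z(r)/s)) + 21236 = (-26834 + (8759/11648 + (85/(-17))/8216)) + 21236 = (-26834 + (8759*(1/11648) + (85*(-1/17))*(1/8216))) + 21236 = (-26834 + (8759/11648 - 5*1/8216)) + 21236 = (-26834 + (8759/11648 - 5/8216)) + 21236 = (-26834 + 691401/920192) + 21236 = -24691740727/920192 + 21236 = -5150543415/920192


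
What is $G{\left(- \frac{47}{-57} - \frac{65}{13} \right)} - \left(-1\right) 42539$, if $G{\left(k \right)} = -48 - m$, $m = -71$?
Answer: $42562$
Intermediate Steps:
$G{\left(k \right)} = 23$ ($G{\left(k \right)} = -48 - -71 = -48 + 71 = 23$)
$G{\left(- \frac{47}{-57} - \frac{65}{13} \right)} - \left(-1\right) 42539 = 23 - \left(-1\right) 42539 = 23 - -42539 = 23 + 42539 = 42562$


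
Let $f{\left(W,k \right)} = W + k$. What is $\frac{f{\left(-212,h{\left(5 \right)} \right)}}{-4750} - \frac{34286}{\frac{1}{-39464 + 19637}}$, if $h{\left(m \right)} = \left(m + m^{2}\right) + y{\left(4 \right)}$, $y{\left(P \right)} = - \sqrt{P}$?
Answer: $\frac{1614497739842}{2375} \approx 6.7979 \cdot 10^{8}$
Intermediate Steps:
$h{\left(m \right)} = -2 + m + m^{2}$ ($h{\left(m \right)} = \left(m + m^{2}\right) - \sqrt{4} = \left(m + m^{2}\right) - 2 = -2 + m + m^{2}$)
$\frac{f{\left(-212,h{\left(5 \right)} \right)}}{-4750} - \frac{34286}{\frac{1}{-39464 + 19637}} = \frac{-212 + \left(-2 + 5 + 5^{2}\right)}{-4750} - \frac{34286}{\frac{1}{-39464 + 19637}} = \left(-212 + \left(-2 + 5 + 25\right)\right) \left(- \frac{1}{4750}\right) - \frac{34286}{\frac{1}{-19827}} = \left(-212 + 28\right) \left(- \frac{1}{4750}\right) - \frac{34286}{- \frac{1}{19827}} = \left(-184\right) \left(- \frac{1}{4750}\right) - -679788522 = \frac{92}{2375} + 679788522 = \frac{1614497739842}{2375}$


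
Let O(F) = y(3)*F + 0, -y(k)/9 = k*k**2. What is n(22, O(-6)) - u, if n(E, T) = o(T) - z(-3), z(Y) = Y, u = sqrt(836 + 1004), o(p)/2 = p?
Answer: 2919 - 4*sqrt(115) ≈ 2876.1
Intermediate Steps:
y(k) = -9*k**3 (y(k) = -9*k*k**2 = -9*k**3)
o(p) = 2*p
u = 4*sqrt(115) (u = sqrt(1840) = 4*sqrt(115) ≈ 42.895)
O(F) = -243*F (O(F) = (-9*3**3)*F + 0 = (-9*27)*F + 0 = -243*F + 0 = -243*F)
n(E, T) = 3 + 2*T (n(E, T) = 2*T - 1*(-3) = 2*T + 3 = 3 + 2*T)
n(22, O(-6)) - u = (3 + 2*(-243*(-6))) - 4*sqrt(115) = (3 + 2*1458) - 4*sqrt(115) = (3 + 2916) - 4*sqrt(115) = 2919 - 4*sqrt(115)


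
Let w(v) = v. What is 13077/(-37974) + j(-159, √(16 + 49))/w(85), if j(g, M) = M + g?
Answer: -2383137/1075930 + √65/85 ≈ -2.1201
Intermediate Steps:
13077/(-37974) + j(-159, √(16 + 49))/w(85) = 13077/(-37974) + (√(16 + 49) - 159)/85 = 13077*(-1/37974) + (√65 - 159)*(1/85) = -4359/12658 + (-159 + √65)*(1/85) = -4359/12658 + (-159/85 + √65/85) = -2383137/1075930 + √65/85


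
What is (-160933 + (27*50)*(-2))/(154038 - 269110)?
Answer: 163633/115072 ≈ 1.4220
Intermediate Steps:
(-160933 + (27*50)*(-2))/(154038 - 269110) = (-160933 + 1350*(-2))/(-115072) = (-160933 - 2700)*(-1/115072) = -163633*(-1/115072) = 163633/115072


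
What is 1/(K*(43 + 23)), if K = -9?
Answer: -1/594 ≈ -0.0016835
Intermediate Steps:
1/(K*(43 + 23)) = 1/(-9*(43 + 23)) = 1/(-9*66) = 1/(-594) = -1/594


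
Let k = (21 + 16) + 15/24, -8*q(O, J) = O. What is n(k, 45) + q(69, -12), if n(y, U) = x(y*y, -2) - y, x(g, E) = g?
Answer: 87641/64 ≈ 1369.4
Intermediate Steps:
q(O, J) = -O/8
k = 301/8 (k = 37 + 15*(1/24) = 37 + 5/8 = 301/8 ≈ 37.625)
n(y, U) = y**2 - y (n(y, U) = y*y - y = y**2 - y)
n(k, 45) + q(69, -12) = 301*(-1 + 301/8)/8 - 1/8*69 = (301/8)*(293/8) - 69/8 = 88193/64 - 69/8 = 87641/64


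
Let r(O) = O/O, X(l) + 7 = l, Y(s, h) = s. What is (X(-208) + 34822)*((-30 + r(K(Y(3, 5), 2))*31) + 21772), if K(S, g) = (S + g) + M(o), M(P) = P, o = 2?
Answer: 753498211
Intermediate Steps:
X(l) = -7 + l
K(S, g) = 2 + S + g (K(S, g) = (S + g) + 2 = 2 + S + g)
r(O) = 1
(X(-208) + 34822)*((-30 + r(K(Y(3, 5), 2))*31) + 21772) = ((-7 - 208) + 34822)*((-30 + 1*31) + 21772) = (-215 + 34822)*((-30 + 31) + 21772) = 34607*(1 + 21772) = 34607*21773 = 753498211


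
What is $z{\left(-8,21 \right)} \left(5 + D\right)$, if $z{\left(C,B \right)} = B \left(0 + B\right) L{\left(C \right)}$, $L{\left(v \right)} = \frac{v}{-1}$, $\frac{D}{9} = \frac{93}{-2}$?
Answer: $-1458828$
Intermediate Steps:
$D = - \frac{837}{2}$ ($D = 9 \frac{93}{-2} = 9 \cdot 93 \left(- \frac{1}{2}\right) = 9 \left(- \frac{93}{2}\right) = - \frac{837}{2} \approx -418.5$)
$L{\left(v \right)} = - v$ ($L{\left(v \right)} = v \left(-1\right) = - v$)
$z{\left(C,B \right)} = - C B^{2}$ ($z{\left(C,B \right)} = B \left(0 + B\right) \left(- C\right) = B B \left(- C\right) = B^{2} \left(- C\right) = - C B^{2}$)
$z{\left(-8,21 \right)} \left(5 + D\right) = \left(-1\right) \left(-8\right) 21^{2} \left(5 - \frac{837}{2}\right) = \left(-1\right) \left(-8\right) 441 \left(- \frac{827}{2}\right) = 3528 \left(- \frac{827}{2}\right) = -1458828$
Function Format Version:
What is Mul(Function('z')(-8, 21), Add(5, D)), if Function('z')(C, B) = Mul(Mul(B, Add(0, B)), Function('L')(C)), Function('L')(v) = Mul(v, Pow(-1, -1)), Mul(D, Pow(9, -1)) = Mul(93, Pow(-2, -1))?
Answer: -1458828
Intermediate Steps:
D = Rational(-837, 2) (D = Mul(9, Mul(93, Pow(-2, -1))) = Mul(9, Mul(93, Rational(-1, 2))) = Mul(9, Rational(-93, 2)) = Rational(-837, 2) ≈ -418.50)
Function('L')(v) = Mul(-1, v) (Function('L')(v) = Mul(v, -1) = Mul(-1, v))
Function('z')(C, B) = Mul(-1, C, Pow(B, 2)) (Function('z')(C, B) = Mul(Mul(B, Add(0, B)), Mul(-1, C)) = Mul(Mul(B, B), Mul(-1, C)) = Mul(Pow(B, 2), Mul(-1, C)) = Mul(-1, C, Pow(B, 2)))
Mul(Function('z')(-8, 21), Add(5, D)) = Mul(Mul(-1, -8, Pow(21, 2)), Add(5, Rational(-837, 2))) = Mul(Mul(-1, -8, 441), Rational(-827, 2)) = Mul(3528, Rational(-827, 2)) = -1458828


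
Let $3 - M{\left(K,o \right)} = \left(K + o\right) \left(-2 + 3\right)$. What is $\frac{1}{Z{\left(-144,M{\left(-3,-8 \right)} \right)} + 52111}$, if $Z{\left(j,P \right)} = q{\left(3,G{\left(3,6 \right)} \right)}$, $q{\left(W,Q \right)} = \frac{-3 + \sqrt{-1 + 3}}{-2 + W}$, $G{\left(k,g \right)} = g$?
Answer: $\frac{26054}{1357621831} - \frac{\sqrt{2}}{2715243662} \approx 1.919 \cdot 10^{-5}$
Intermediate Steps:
$M{\left(K,o \right)} = 3 - K - o$ ($M{\left(K,o \right)} = 3 - \left(K + o\right) \left(-2 + 3\right) = 3 - \left(K + o\right) 1 = 3 - \left(K + o\right) = 3 - K - o$)
$q{\left(W,Q \right)} = \frac{-3 + \sqrt{2}}{-2 + W}$
$Z{\left(j,P \right)} = -3 + \sqrt{2}$ ($Z{\left(j,P \right)} = \frac{-3 + \sqrt{2}}{-2 + 3} = \frac{-3 + \sqrt{2}}{1} = 1 \left(-3 + \sqrt{2}\right) = -3 + \sqrt{2}$)
$\frac{1}{Z{\left(-144,M{\left(-3,-8 \right)} \right)} + 52111} = \frac{1}{\left(-3 + \sqrt{2}\right) + 52111} = \frac{1}{52108 + \sqrt{2}}$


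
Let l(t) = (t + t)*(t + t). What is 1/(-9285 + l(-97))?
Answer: 1/28351 ≈ 3.5272e-5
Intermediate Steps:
l(t) = 4*t**2 (l(t) = (2*t)*(2*t) = 4*t**2)
1/(-9285 + l(-97)) = 1/(-9285 + 4*(-97)**2) = 1/(-9285 + 4*9409) = 1/(-9285 + 37636) = 1/28351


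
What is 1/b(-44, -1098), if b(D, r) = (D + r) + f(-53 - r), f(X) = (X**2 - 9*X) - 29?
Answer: 1/1081449 ≈ 9.2469e-7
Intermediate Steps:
f(X) = -29 + X**2 - 9*X
b(D, r) = 448 + D + (-53 - r)**2 + 10*r (b(D, r) = (D + r) + (-29 + (-53 - r)**2 - 9*(-53 - r)) = (D + r) + (-29 + (-53 - r)**2 + (477 + 9*r)) = (D + r) + (448 + (-53 - r)**2 + 9*r) = 448 + D + (-53 - r)**2 + 10*r)
1/b(-44, -1098) = 1/(3257 - 44 + (-1098)**2 + 116*(-1098)) = 1/(3257 - 44 + 1205604 - 127368) = 1/1081449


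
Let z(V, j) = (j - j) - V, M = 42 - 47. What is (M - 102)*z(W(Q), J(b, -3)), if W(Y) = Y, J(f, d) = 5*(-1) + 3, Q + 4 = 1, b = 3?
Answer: -321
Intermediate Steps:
Q = -3 (Q = -4 + 1 = -3)
J(f, d) = -2 (J(f, d) = -5 + 3 = -2)
M = -5
z(V, j) = -V (z(V, j) = 0 - V = -V)
(M - 102)*z(W(Q), J(b, -3)) = (-5 - 102)*(-1*(-3)) = -107*3 = -321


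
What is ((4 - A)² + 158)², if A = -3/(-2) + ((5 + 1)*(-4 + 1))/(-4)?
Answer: 26244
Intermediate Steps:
A = 6 (A = -3*(-½) + (6*(-3))*(-¼) = 3/2 - 18*(-¼) = 3/2 + 9/2 = 6)
((4 - A)² + 158)² = ((4 - 1*6)² + 158)² = ((4 - 6)² + 158)² = ((-2)² + 158)² = (4 + 158)² = 162² = 26244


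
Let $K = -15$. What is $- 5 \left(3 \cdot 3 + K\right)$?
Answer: $30$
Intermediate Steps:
$- 5 \left(3 \cdot 3 + K\right) = - 5 \left(3 \cdot 3 - 15\right) = - 5 \left(9 - 15\right) = \left(-5\right) \left(-6\right) = 30$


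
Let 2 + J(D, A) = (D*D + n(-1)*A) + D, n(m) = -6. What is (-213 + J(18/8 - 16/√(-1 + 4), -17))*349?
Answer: -340973/48 - 30712*√3/3 ≈ -24835.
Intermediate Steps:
J(D, A) = -2 + D + D² - 6*A (J(D, A) = -2 + ((D*D - 6*A) + D) = -2 + ((D² - 6*A) + D) = -2 + (D + D² - 6*A) = -2 + D + D² - 6*A)
(-213 + J(18/8 - 16/√(-1 + 4), -17))*349 = (-213 + (-2 + (18/8 - 16/√(-1 + 4)) + (18/8 - 16/√(-1 + 4))² - 6*(-17)))*349 = (-213 + (-2 + (18*(⅛) - 16*√3/3) + (18*(⅛) - 16*√3/3)² + 102))*349 = (-213 + (-2 + (9/4 - 16*√3/3) + (9/4 - 16*√3/3)² + 102))*349 = (-213 + (409/4 + (9/4 - 16*√3/3)² - 16*√3/3))*349 = (-443/4 + (9/4 - 16*√3/3)² - 16*√3/3)*349 = -154607/4 + 349*(9/4 - 16*√3/3)² - 5584*√3/3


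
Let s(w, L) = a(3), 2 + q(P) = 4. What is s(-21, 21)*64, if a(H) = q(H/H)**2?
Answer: 256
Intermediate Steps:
q(P) = 2 (q(P) = -2 + 4 = 2)
a(H) = 4 (a(H) = 2**2 = 4)
s(w, L) = 4
s(-21, 21)*64 = 4*64 = 256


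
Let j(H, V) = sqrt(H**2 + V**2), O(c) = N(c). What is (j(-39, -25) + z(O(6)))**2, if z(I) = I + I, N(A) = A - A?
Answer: 2146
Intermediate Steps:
N(A) = 0
O(c) = 0
z(I) = 2*I
(j(-39, -25) + z(O(6)))**2 = (sqrt((-39)**2 + (-25)**2) + 2*0)**2 = (sqrt(1521 + 625) + 0)**2 = (sqrt(2146) + 0)**2 = (sqrt(2146))**2 = 2146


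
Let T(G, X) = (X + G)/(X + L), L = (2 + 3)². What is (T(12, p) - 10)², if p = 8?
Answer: 96100/1089 ≈ 88.246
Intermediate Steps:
L = 25 (L = 5² = 25)
T(G, X) = (G + X)/(25 + X) (T(G, X) = (X + G)/(X + 25) = (G + X)/(25 + X))
(T(12, p) - 10)² = ((12 + 8)/(25 + 8) - 10)² = (20/33 - 10)² = (-310/33)² = 96100/1089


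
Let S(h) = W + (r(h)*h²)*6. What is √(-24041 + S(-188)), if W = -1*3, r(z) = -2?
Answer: 2*I*√112043 ≈ 669.46*I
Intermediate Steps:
W = -3
S(h) = -3 - 12*h² (S(h) = -3 - 2*h²*6 = -3 - 12*h²)
√(-24041 + S(-188)) = √(-24041 + (-3 - 12*(-188)²)) = √(-24041 + (-3 - 12*35344)) = √(-24041 + (-3 - 424128)) = √(-24041 - 424131) = √(-448172) = 2*I*√112043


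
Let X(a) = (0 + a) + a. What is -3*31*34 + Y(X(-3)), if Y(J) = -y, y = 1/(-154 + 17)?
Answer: -433193/137 ≈ -3162.0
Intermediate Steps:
X(a) = 2*a (X(a) = a + a = 2*a)
y = -1/137 (y = 1/(-137) = -1/137 ≈ -0.0072993)
Y(J) = 1/137 (Y(J) = -1*(-1/137) = 1/137)
-3*31*34 + Y(X(-3)) = -3*31*34 + 1/137 = -93*34 + 1/137 = -3162 + 1/137 = -433193/137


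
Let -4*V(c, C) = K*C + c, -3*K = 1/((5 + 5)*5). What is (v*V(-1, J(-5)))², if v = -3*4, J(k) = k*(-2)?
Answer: 256/25 ≈ 10.240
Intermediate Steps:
J(k) = -2*k
K = -1/150 (K = -1/(5*(5 + 5))/3 = -1/(3*(10*5)) = -⅓/50 = -⅓*1/50 = -1/150 ≈ -0.0066667)
V(c, C) = -c/4 + C/600 (V(c, C) = -(-C/150 + c)/4 = -(c - C/150)/4 = -c/4 + C/600)
v = -12
(v*V(-1, J(-5)))² = (-12*(-¼*(-1) + (-2*(-5))/600))² = (-12*(¼ + (1/600)*10))² = (-12*(¼ + 1/60))² = (-12*4/15)² = (-16/5)² = 256/25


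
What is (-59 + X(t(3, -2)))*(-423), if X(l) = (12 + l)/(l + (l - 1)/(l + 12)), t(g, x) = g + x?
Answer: 19458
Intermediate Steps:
X(l) = (12 + l)/(l + (-1 + l)/(12 + l))
(-59 + X(t(3, -2)))*(-423) = (-59 + (12 + (3 - 2))²/(-1 + (3 - 2)² + 13*(3 - 2)))*(-423) = (-59 + (12 + 1)²/(-1 + 1² + 13*1))*(-423) = (-59 + 13²/(-1 + 1 + 13))*(-423) = (-59 + 169/13)*(-423) = (-59 + 169*(1/13))*(-423) = (-59 + 13)*(-423) = -46*(-423) = 19458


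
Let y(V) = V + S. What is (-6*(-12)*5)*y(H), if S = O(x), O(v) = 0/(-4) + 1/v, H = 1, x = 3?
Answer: 480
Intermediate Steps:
O(v) = 1/v (O(v) = 0*(-1/4) + 1/v = 0 + 1/v = 1/v)
S = 1/3 ≈ 0.33333
y(V) = 1/3 + V (y(V) = V + 1/3 = 1/3 + V)
(-6*(-12)*5)*y(H) = (-6*(-12)*5)*(1/3 + 1) = (72*5)*(4/3) = 360*(4/3) = 480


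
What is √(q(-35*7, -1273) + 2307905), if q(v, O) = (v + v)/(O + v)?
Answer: 2*√332385101565/759 ≈ 1519.2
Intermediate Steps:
q(v, O) = 2*v/(O + v) (q(v, O) = (2*v)/(O + v) = 2*v/(O + v))
√(q(-35*7, -1273) + 2307905) = √(2*(-35*7)/(-1273 - 35*7) + 2307905) = √(2*(-245)/(-1273 - 245) + 2307905) = √(2*(-245)/(-1518) + 2307905) = √(2*(-245)*(-1/1518) + 2307905) = √(245/759 + 2307905) = √(1751700140/759) = 2*√332385101565/759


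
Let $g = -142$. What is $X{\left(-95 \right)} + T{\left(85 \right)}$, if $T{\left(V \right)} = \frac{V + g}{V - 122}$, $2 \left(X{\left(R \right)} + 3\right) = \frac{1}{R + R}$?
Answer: $- \frac{20557}{14060} \approx -1.4621$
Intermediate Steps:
$X{\left(R \right)} = -3 + \frac{1}{4 R}$ ($X{\left(R \right)} = -3 + \frac{1}{2 \left(R + R\right)} = -3 + \frac{1}{2 \cdot 2 R} = -3 + \frac{\frac{1}{2} \frac{1}{R}}{2} = -3 + \frac{1}{4 R}$)
$T{\left(V \right)} = \frac{-142 + V}{-122 + V}$ ($T{\left(V \right)} = \frac{V - 142}{V - 122} = \frac{-142 + V}{-122 + V}$)
$X{\left(-95 \right)} + T{\left(85 \right)} = \left(-3 + \frac{1}{4 \left(-95\right)}\right) + \frac{-142 + 85}{-122 + 85} = \left(-3 + \frac{1}{4} \left(- \frac{1}{95}\right)\right) + \frac{1}{-37} \left(-57\right) = \left(-3 - \frac{1}{380}\right) - - \frac{57}{37} = - \frac{1141}{380} + \frac{57}{37} = - \frac{20557}{14060}$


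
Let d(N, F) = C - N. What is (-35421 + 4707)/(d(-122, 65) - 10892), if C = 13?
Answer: 30714/10757 ≈ 2.8553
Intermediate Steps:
d(N, F) = 13 - N
(-35421 + 4707)/(d(-122, 65) - 10892) = (-35421 + 4707)/((13 - 1*(-122)) - 10892) = -30714/((13 + 122) - 10892) = -30714/(135 - 10892) = -30714/(-10757) = -30714*(-1/10757) = 30714/10757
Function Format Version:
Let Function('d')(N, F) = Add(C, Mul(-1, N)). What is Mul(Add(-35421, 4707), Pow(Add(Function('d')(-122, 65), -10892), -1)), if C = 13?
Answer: Rational(30714, 10757) ≈ 2.8553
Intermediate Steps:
Function('d')(N, F) = Add(13, Mul(-1, N))
Mul(Add(-35421, 4707), Pow(Add(Function('d')(-122, 65), -10892), -1)) = Mul(Add(-35421, 4707), Pow(Add(Add(13, Mul(-1, -122)), -10892), -1)) = Mul(-30714, Pow(Add(Add(13, 122), -10892), -1)) = Mul(-30714, Pow(Add(135, -10892), -1)) = Mul(-30714, Pow(-10757, -1)) = Mul(-30714, Rational(-1, 10757)) = Rational(30714, 10757)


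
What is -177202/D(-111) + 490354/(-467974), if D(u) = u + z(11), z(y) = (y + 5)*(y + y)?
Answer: -41522052031/56390867 ≈ -736.33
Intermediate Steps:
z(y) = 2*y*(5 + y) (z(y) = (5 + y)*(2*y) = 2*y*(5 + y))
D(u) = 352 + u (D(u) = u + 2*11*(5 + 11) = u + 2*11*16 = u + 352 = 352 + u)
-177202/D(-111) + 490354/(-467974) = -177202/(352 - 111) + 490354/(-467974) = -177202/241 + 490354*(-1/467974) = -177202*1/241 - 245177/233987 = -177202/241 - 245177/233987 = -41522052031/56390867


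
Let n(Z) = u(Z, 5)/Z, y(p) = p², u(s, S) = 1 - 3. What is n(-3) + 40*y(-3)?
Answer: 1082/3 ≈ 360.67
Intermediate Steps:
u(s, S) = -2
n(Z) = -2/Z
n(-3) + 40*y(-3) = -2/(-3) + 40*(-3)² = -2*(-⅓) + 40*9 = ⅔ + 360 = 1082/3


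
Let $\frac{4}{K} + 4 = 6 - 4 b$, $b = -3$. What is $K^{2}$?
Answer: $\frac{4}{49} \approx 0.081633$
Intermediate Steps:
$K = \frac{2}{7}$ ($K = \frac{4}{-4 + \left(6 - -12\right)} = \frac{4}{-4 + \left(6 + 12\right)} = \frac{4}{-4 + 18} = \frac{4}{14} = 4 \cdot \frac{1}{14} = \frac{2}{7} \approx 0.28571$)
$K^{2} = \left(\frac{2}{7}\right)^{2} = \frac{4}{49}$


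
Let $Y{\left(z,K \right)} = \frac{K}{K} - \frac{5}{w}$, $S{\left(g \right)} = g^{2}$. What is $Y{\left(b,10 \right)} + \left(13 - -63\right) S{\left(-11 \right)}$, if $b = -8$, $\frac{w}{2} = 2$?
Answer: $\frac{36783}{4} \approx 9195.8$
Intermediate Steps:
$w = 4$ ($w = 2 \cdot 2 = 4$)
$Y{\left(z,K \right)} = - \frac{1}{4}$ ($Y{\left(z,K \right)} = \frac{K}{K} - \frac{5}{4} = 1 - \frac{5}{4} = - \frac{1}{4}$)
$Y{\left(b,10 \right)} + \left(13 - -63\right) S{\left(-11 \right)} = - \frac{1}{4} + \left(13 - -63\right) \left(-11\right)^{2} = - \frac{1}{4} + \left(13 + 63\right) 121 = - \frac{1}{4} + 76 \cdot 121 = - \frac{1}{4} + 9196 = \frac{36783}{4}$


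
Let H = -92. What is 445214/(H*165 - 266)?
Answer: -222607/7723 ≈ -28.824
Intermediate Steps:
445214/(H*165 - 266) = 445214/(-92*165 - 266) = 445214/(-15180 - 266) = 445214/(-15446) = 445214*(-1/15446) = -222607/7723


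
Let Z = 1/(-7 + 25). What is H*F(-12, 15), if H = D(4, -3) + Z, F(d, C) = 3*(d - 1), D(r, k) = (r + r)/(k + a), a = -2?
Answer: 1807/30 ≈ 60.233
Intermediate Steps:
D(r, k) = 2*r/(-2 + k) (D(r, k) = (r + r)/(k - 2) = (2*r)/(-2 + k) = 2*r/(-2 + k))
Z = 1/18 ≈ 0.055556
F(d, C) = -3 + 3*d (F(d, C) = 3*(-1 + d) = -3 + 3*d)
H = -139/90 (H = 2*4/(-2 - 3) + 1/18 = 2*4/(-5) + 1/18 = 2*4*(-⅕) + 1/18 = -8/5 + 1/18 = -139/90 ≈ -1.5444)
H*F(-12, 15) = -139*(-3 + 3*(-12))/90 = -139*(-3 - 36)/90 = -139/90*(-39) = 1807/30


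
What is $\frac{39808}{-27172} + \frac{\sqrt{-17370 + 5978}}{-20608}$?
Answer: $- \frac{9952}{6793} - \frac{i \sqrt{178}}{2576} \approx -1.465 - 0.0051792 i$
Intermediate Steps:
$\frac{39808}{-27172} + \frac{\sqrt{-17370 + 5978}}{-20608} = 39808 \left(- \frac{1}{27172}\right) + \sqrt{-11392} \left(- \frac{1}{20608}\right) = - \frac{9952}{6793} + 8 i \sqrt{178} \left(- \frac{1}{20608}\right) = - \frac{9952}{6793} - \frac{i \sqrt{178}}{2576}$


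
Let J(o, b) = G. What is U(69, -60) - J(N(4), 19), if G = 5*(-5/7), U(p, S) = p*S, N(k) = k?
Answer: -28955/7 ≈ -4136.4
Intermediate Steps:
U(p, S) = S*p
G = -25/7 (G = 5*(-5*1/7) = 5*(-5/7) = -25/7 ≈ -3.5714)
J(o, b) = -25/7
U(69, -60) - J(N(4), 19) = -60*69 - 1*(-25/7) = -4140 + 25/7 = -28955/7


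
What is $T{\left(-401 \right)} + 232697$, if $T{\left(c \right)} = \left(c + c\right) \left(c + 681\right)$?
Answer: $8137$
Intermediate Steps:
$T{\left(c \right)} = 2 c \left(681 + c\right)$
$T{\left(-401 \right)} + 232697 = 2 \left(-401\right) \left(681 - 401\right) + 232697 = 2 \left(-401\right) 280 + 232697 = -224560 + 232697 = 8137$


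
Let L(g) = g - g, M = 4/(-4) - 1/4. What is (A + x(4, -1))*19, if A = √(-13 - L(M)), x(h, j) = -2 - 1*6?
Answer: -152 + 19*I*√13 ≈ -152.0 + 68.505*I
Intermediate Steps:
M = -5/4 (M = 4*(-¼) - 1*¼ = -1 - ¼ = -5/4 ≈ -1.2500)
L(g) = 0
x(h, j) = -8 (x(h, j) = -2 - 6 = -8)
A = I*√13 (A = √(-13 - 1*0) = √(-13 + 0) = √(-13) = I*√13 ≈ 3.6056*I)
(A + x(4, -1))*19 = (I*√13 - 8)*19 = (-8 + I*√13)*19 = -152 + 19*I*√13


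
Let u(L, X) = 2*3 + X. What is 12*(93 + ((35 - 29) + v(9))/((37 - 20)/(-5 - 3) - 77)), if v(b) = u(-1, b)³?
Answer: 127284/211 ≈ 603.24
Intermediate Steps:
u(L, X) = 6 + X
v(b) = (6 + b)³
12*(93 + ((35 - 29) + v(9))/((37 - 20)/(-5 - 3) - 77)) = 12*(93 + ((35 - 29) + (6 + 9)³)/((37 - 20)/(-5 - 3) - 77)) = 12*(93 + (6 + 15³)/(17/(-8) - 77)) = 12*(93 + (6 + 3375)/(17*(-⅛) - 77)) = 12*(93 + 3381/(-17/8 - 77)) = 12*(93 + 3381/(-633/8)) = 12*(93 + 3381*(-8/633)) = 12*(93 - 9016/211) = 12*(10607/211) = 127284/211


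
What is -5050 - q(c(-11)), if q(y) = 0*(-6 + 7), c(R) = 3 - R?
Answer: -5050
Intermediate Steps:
q(y) = 0 (q(y) = 0*1 = 0)
-5050 - q(c(-11)) = -5050 - 1*0 = -5050 + 0 = -5050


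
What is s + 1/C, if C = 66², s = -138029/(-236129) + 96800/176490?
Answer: 2285815478813/2017041308964 ≈ 1.1333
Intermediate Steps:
s = 4721802541/4167440721 (s = -138029*(-1/236129) + 96800*(1/176490) = 138029/236129 + 9680/17649 = 4721802541/4167440721 ≈ 1.1330)
C = 4356
s + 1/C = 4721802541/4167440721 + 1/4356 = 2285815478813/2017041308964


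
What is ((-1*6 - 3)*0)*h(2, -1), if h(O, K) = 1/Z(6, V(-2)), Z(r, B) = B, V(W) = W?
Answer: 0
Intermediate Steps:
h(O, K) = -1/2 (h(O, K) = 1/(-2) = -1/2)
((-1*6 - 3)*0)*h(2, -1) = ((-1*6 - 3)*0)*(-1/2) = ((-6 - 3)*0)*(-1/2) = -9*0*(-1/2) = 0*(-1/2) = 0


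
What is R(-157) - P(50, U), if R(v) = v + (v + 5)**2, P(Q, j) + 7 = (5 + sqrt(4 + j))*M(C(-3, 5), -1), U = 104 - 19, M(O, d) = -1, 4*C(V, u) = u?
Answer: 22959 + sqrt(89) ≈ 22968.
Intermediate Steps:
C(V, u) = u/4
U = 85
P(Q, j) = -12 - sqrt(4 + j) (P(Q, j) = -7 + (5 + sqrt(4 + j))*(-1) = -7 + (-5 - sqrt(4 + j)) = -12 - sqrt(4 + j))
R(v) = v + (5 + v)**2
R(-157) - P(50, U) = (-157 + (5 - 157)**2) - (-12 - sqrt(4 + 85)) = (-157 + (-152)**2) - (-12 - sqrt(89)) = (-157 + 23104) + (12 + sqrt(89)) = 22947 + (12 + sqrt(89)) = 22959 + sqrt(89)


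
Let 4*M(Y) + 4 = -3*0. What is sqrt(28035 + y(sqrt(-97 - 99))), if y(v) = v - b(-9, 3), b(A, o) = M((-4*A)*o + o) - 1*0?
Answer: sqrt(28036 + 14*I) ≈ 167.44 + 0.0418*I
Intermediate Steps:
M(Y) = -1 (M(Y) = -1 + (-3*0)/4 = -1 + (1/4)*0 = -1 + 0 = -1)
b(A, o) = -1 (b(A, o) = -1 - 1*0 = -1 + 0 = -1)
y(v) = 1 + v (y(v) = v - 1*(-1) = v + 1 = 1 + v)
sqrt(28035 + y(sqrt(-97 - 99))) = sqrt(28035 + (1 + sqrt(-97 - 99))) = sqrt(28035 + (1 + sqrt(-196))) = sqrt(28035 + (1 + 14*I)) = sqrt(28036 + 14*I)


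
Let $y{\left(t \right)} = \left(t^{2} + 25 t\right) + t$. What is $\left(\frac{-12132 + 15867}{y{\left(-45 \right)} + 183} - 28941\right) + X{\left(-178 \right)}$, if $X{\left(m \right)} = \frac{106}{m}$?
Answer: $- \frac{891116687}{30794} \approx -28938.0$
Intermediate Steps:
$y{\left(t \right)} = t^{2} + 26 t$
$\left(\frac{-12132 + 15867}{y{\left(-45 \right)} + 183} - 28941\right) + X{\left(-178 \right)} = \left(\frac{-12132 + 15867}{- 45 \left(26 - 45\right) + 183} - 28941\right) + \frac{106}{-178} = \left(\frac{3735}{\left(-45\right) \left(-19\right) + 183} - 28941\right) + 106 \left(- \frac{1}{178}\right) = \left(\frac{3735}{855 + 183} - 28941\right) - \frac{53}{89} = \left(\frac{3735}{1038} - 28941\right) - \frac{53}{89} = \left(3735 \cdot \frac{1}{1038} - 28941\right) - \frac{53}{89} = \left(\frac{1245}{346} - 28941\right) - \frac{53}{89} = - \frac{10012341}{346} - \frac{53}{89} = - \frac{891116687}{30794}$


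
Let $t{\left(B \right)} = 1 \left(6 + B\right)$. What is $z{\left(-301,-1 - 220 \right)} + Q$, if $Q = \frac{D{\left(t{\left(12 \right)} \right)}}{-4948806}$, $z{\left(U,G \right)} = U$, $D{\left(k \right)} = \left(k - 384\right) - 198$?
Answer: $- \frac{248265007}{824801} \approx -301.0$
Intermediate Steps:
$t{\left(B \right)} = 6 + B$
$D{\left(k \right)} = -582 + k$ ($D{\left(k \right)} = \left(-384 + k\right) - 198 = -582 + k$)
$Q = \frac{94}{824801}$ ($Q = \frac{-582 + \left(6 + 12\right)}{-4948806} = \left(-582 + 18\right) \left(- \frac{1}{4948806}\right) = \left(-564\right) \left(- \frac{1}{4948806}\right) = \frac{94}{824801} \approx 0.00011397$)
$z{\left(-301,-1 - 220 \right)} + Q = -301 + \frac{94}{824801} = - \frac{248265007}{824801}$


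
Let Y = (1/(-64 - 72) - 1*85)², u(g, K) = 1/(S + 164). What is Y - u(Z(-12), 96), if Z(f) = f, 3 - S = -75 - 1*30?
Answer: 133656653/18496 ≈ 7226.3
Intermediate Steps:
S = 108 (S = 3 - (-75 - 1*30) = 3 - (-75 - 30) = 3 - 1*(-105) = 3 + 105 = 108)
u(g, K) = 1/272 (u(g, K) = 1/(108 + 164) = 1/272)
Y = 133656721/18496 (Y = (1/(-136) - 85)² = (-1/136 - 85)² = (-11561/136)² = 133656721/18496 ≈ 7226.3)
Y - u(Z(-12), 96) = 133656721/18496 - 1*1/272 = 133656721/18496 - 1/272 = 133656653/18496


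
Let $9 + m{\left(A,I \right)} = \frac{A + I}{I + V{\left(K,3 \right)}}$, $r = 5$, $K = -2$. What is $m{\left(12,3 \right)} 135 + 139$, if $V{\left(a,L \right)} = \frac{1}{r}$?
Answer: $- \frac{7091}{16} \approx -443.19$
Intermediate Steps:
$V{\left(a,L \right)} = \frac{1}{5}$
$m{\left(A,I \right)} = -9 + \frac{A + I}{\frac{1}{5} + I}$ ($m{\left(A,I \right)} = -9 + \frac{A + I}{I + \frac{1}{5}} = -9 + \frac{A + I}{\frac{1}{5} + I}$)
$m{\left(12,3 \right)} 135 + 139 = \frac{-9 - 120 + 5 \cdot 12}{1 + 5 \cdot 3} \cdot 135 + 139 = \frac{-9 - 120 + 60}{1 + 15} \cdot 135 + 139 = \frac{1}{16} \left(-69\right) 135 + 139 = \left(- \frac{69}{16}\right) 135 + 139 = - \frac{9315}{16} + 139 = - \frac{7091}{16}$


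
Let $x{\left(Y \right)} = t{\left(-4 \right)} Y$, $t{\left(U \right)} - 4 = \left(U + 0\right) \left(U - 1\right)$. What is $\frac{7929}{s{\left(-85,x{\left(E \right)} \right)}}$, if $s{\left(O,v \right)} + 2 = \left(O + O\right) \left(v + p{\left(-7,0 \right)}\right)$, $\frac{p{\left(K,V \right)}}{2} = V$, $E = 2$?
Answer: $- \frac{7929}{8162} \approx -0.97145$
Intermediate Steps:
$p{\left(K,V \right)} = 2 V$
$t{\left(U \right)} = 4 + U \left(-1 + U\right)$ ($t{\left(U \right)} = 4 + \left(U + 0\right) \left(U - 1\right) = 4 + U \left(-1 + U\right)$)
$x{\left(Y \right)} = 24 Y$ ($x{\left(Y \right)} = \left(4 + \left(-4\right)^{2} - -4\right) Y = \left(4 + 16 + 4\right) Y = 24 Y$)
$s{\left(O,v \right)} = -2 + 2 O v$ ($s{\left(O,v \right)} = -2 + \left(O + O\right) \left(v + 2 \cdot 0\right) = -2 + 2 O \left(v + 0\right) = -2 + 2 O v$)
$\frac{7929}{s{\left(-85,x{\left(E \right)} \right)}} = \frac{7929}{-2 + 2 \left(-85\right) 24 \cdot 2} = \frac{7929}{-2 + 2 \left(-85\right) 48} = \frac{7929}{-2 - 8160} = \frac{7929}{-8162} = 7929 \left(- \frac{1}{8162}\right) = - \frac{7929}{8162}$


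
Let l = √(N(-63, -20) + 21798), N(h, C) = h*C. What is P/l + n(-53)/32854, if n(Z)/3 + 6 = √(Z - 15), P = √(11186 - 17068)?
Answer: -9/16427 + I*√3767421/3843 + 3*I*√17/16427 ≈ -0.00054788 + 0.50582*I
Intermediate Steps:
N(h, C) = C*h
P = I*√5882 (P = √(-5882) = I*√5882 ≈ 76.694*I)
l = 3*√2562 (l = √(-20*(-63) + 21798) = √(1260 + 21798) = √23058 = 3*√2562 ≈ 151.85)
n(Z) = -18 + 3*√(-15 + Z) (n(Z) = -18 + 3*√(Z - 15) = -18 + 3*√(-15 + Z))
P/l + n(-53)/32854 = (I*√5882)/((3*√2562)) + (-18 + 3*√(-15 - 53))/32854 = (I*√5882)*(√2562/7686) + (-18 + 3*√(-68))*(1/32854) = I*√3767421/3843 + (-18 + 3*(2*I*√17))*(1/32854) = I*√3767421/3843 + (-18 + 6*I*√17)*(1/32854) = I*√3767421/3843 + (-9/16427 + 3*I*√17/16427) = -9/16427 + I*√3767421/3843 + 3*I*√17/16427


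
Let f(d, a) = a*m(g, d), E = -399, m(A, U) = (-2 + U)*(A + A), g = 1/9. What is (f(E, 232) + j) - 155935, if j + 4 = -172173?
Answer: -3139072/9 ≈ -3.4879e+5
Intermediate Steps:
g = ⅑ (g = 1*(⅑) = ⅑ ≈ 0.11111)
j = -172177 (j = -4 - 172173 = -172177)
m(A, U) = 2*A*(-2 + U) (m(A, U) = (-2 + U)*(2*A) = 2*A*(-2 + U))
f(d, a) = a*(-4/9 + 2*d/9) (f(d, a) = a*(2*(⅑)*(-2 + d)) = a*(-4/9 + 2*d/9))
(f(E, 232) + j) - 155935 = ((2/9)*232*(-2 - 399) - 172177) - 155935 = ((2/9)*232*(-401) - 172177) - 155935 = (-186064/9 - 172177) - 155935 = -1735657/9 - 155935 = -3139072/9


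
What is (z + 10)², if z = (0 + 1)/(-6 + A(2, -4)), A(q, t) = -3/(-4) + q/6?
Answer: 334084/3481 ≈ 95.974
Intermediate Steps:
A(q, t) = ¾ + q/6 (A(q, t) = -3*(-¼) + q*(⅙) = ¾ + q/6)
z = -12/59 (z = (0 + 1)/(-6 + (¾ + (⅙)*2)) = 1/(-6 + (¾ + ⅓)) = 1/(-6 + 13/12) = 1/(-59/12) = 1*(-12/59) = -12/59 ≈ -0.20339)
(z + 10)² = (-12/59 + 10)² = (578/59)² = 334084/3481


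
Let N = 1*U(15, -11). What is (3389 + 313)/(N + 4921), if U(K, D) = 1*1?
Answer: 1851/2461 ≈ 0.75213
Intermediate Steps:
U(K, D) = 1
N = 1 (N = 1*1 = 1)
(3389 + 313)/(N + 4921) = (3389 + 313)/(1 + 4921) = 3702/4922 = 3702*(1/4922) = 1851/2461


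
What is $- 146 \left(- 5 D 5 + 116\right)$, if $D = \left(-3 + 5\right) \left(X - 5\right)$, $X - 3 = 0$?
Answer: $-31536$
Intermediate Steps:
$X = 3$ ($X = 3 + 0 = 3$)
$D = -4$ ($D = \left(-3 + 5\right) \left(3 - 5\right) = 2 \left(-2\right) = -4$)
$- 146 \left(- 5 D 5 + 116\right) = - 146 \left(\left(-5\right) \left(-4\right) 5 + 116\right) = - 146 \left(20 \cdot 5 + 116\right) = - 146 \left(100 + 116\right) = \left(-146\right) 216 = -31536$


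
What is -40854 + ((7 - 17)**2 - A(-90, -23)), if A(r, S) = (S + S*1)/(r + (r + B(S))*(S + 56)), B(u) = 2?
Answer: -61008761/1497 ≈ -40754.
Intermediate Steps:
A(r, S) = 2*S/(r + (2 + r)*(56 + S)) (A(r, S) = (S + S*1)/(r + (r + 2)*(S + 56)) = (S + S)/(r + (2 + r)*(56 + S)) = (2*S)/(r + (2 + r)*(56 + S)) = 2*S/(r + (2 + r)*(56 + S)))
-40854 + ((7 - 17)**2 - A(-90, -23)) = -40854 + ((7 - 17)**2 - 2*(-23)/(112 + 2*(-23) + 57*(-90) - 23*(-90))) = -40854 + ((-10)**2 - 2*(-23)/(112 - 46 - 5130 + 2070)) = -40854 + (100 - 2*(-23)/(-2994)) = -40854 + (100 - 2*(-23)*(-1)/2994) = -40854 + (100 - 1*23/1497) = -40854 + (100 - 23/1497) = -40854 + 149677/1497 = -61008761/1497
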